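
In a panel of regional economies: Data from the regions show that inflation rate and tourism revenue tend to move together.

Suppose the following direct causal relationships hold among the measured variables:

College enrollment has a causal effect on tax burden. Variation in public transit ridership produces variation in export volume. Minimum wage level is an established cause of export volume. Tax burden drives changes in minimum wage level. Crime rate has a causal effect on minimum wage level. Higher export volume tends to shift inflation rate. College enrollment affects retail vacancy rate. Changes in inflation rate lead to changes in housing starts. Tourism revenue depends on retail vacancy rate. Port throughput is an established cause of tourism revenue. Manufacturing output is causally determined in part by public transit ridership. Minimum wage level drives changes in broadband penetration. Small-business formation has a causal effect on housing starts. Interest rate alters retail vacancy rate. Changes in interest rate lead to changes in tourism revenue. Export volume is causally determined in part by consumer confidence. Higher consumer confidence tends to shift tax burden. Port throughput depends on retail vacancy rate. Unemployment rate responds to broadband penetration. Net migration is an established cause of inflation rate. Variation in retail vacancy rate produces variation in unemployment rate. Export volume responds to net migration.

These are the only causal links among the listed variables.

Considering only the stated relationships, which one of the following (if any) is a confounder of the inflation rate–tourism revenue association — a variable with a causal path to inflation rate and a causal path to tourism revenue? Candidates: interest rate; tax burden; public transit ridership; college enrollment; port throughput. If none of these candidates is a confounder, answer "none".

College enrollment causes inflation rate (college enrollment → tax burden → minimum wage level → export volume → inflation rate) and also causes tourism revenue (college enrollment → retail vacancy rate → tourism revenue); it is a common cause of both.
Each of the other candidates lacks a causal path to at least one of inflation rate and tourism revenue, so they do not confound the relationship.

college enrollment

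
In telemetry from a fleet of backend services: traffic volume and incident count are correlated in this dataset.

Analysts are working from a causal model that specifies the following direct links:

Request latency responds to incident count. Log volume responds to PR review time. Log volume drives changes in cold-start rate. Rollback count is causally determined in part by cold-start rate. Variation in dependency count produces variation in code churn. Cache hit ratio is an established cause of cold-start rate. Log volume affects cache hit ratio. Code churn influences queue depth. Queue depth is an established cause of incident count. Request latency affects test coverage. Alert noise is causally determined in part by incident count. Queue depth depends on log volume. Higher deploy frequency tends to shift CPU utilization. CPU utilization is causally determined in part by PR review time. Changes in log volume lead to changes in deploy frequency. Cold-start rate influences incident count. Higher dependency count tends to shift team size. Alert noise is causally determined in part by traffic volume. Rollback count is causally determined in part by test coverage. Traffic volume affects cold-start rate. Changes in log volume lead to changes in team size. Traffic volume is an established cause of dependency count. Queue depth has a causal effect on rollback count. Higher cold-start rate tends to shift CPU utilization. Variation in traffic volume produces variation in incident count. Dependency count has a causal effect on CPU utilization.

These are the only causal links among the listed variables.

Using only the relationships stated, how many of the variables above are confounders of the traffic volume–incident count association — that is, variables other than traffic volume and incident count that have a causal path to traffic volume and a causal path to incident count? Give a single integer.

No listed variable has a causal path to both traffic volume and incident count, so there are no common causes.

0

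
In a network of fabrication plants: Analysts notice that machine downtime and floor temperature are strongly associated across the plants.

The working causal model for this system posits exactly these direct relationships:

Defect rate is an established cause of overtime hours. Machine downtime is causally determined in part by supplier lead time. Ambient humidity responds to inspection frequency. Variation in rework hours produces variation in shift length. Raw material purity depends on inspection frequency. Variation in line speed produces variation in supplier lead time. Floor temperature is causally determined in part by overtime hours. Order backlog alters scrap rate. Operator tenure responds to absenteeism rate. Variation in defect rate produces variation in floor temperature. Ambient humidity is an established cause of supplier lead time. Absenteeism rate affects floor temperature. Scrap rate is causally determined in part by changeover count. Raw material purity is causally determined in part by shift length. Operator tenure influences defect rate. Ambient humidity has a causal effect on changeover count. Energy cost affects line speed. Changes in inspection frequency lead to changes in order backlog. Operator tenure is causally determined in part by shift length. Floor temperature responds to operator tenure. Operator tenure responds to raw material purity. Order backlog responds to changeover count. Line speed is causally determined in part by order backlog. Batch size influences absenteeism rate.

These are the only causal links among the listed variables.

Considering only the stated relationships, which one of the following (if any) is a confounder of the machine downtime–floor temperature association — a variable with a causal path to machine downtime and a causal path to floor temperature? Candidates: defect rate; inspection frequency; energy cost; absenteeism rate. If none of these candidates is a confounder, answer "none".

Inspection frequency causes machine downtime (inspection frequency → ambient humidity → supplier lead time → machine downtime) and also causes floor temperature (inspection frequency → raw material purity → operator tenure → floor temperature); it is a common cause of both.
Each of the other candidates lacks a causal path to at least one of machine downtime and floor temperature, so they do not confound the relationship.

inspection frequency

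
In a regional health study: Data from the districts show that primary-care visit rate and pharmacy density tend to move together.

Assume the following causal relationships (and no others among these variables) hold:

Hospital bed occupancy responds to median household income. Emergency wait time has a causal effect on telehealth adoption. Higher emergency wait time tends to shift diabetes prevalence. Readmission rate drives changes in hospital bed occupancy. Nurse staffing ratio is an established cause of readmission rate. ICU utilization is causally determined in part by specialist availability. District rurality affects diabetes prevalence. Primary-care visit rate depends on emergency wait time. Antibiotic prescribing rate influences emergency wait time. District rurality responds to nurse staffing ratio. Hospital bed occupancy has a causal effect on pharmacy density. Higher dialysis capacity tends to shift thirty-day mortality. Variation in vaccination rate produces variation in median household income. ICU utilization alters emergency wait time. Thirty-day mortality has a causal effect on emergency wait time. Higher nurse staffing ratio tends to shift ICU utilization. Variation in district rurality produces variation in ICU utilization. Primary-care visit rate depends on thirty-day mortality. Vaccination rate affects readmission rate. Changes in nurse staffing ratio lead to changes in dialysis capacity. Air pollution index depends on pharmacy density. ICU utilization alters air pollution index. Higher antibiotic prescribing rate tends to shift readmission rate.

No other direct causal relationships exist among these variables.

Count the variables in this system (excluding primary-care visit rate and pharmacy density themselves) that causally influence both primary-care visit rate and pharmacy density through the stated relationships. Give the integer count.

The common causes are: antibiotic prescribing rate (to primary-care visit rate via antibiotic prescribing rate → emergency wait time → primary-care visit rate; to pharmacy density via antibiotic prescribing rate → readmission rate → hospital bed occupancy → pharmacy density); nurse staffing ratio (to primary-care visit rate via nurse staffing ratio → dialysis capacity → thirty-day mortality → primary-care visit rate; to pharmacy density via nurse staffing ratio → readmission rate → hospital bed occupancy → pharmacy density).
Every other variable lacks a causal path to at least one of primary-care visit rate and pharmacy density.

2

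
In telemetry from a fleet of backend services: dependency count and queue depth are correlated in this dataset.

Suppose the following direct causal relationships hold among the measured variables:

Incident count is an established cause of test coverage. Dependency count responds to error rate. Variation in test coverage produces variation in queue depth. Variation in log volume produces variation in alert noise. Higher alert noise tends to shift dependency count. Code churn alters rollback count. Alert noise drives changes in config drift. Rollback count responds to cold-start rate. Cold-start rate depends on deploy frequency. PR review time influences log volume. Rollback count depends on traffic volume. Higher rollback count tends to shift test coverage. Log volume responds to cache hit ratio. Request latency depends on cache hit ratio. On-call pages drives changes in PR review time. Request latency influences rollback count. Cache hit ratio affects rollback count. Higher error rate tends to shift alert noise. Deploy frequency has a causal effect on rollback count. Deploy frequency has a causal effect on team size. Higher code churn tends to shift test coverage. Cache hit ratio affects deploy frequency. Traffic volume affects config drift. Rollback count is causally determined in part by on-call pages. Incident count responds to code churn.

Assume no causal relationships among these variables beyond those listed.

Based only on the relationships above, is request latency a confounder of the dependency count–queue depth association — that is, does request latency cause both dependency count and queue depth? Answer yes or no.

no

Request latency has no stated causal path to dependency count. A confounder must cause both variables, so request latency does not qualify.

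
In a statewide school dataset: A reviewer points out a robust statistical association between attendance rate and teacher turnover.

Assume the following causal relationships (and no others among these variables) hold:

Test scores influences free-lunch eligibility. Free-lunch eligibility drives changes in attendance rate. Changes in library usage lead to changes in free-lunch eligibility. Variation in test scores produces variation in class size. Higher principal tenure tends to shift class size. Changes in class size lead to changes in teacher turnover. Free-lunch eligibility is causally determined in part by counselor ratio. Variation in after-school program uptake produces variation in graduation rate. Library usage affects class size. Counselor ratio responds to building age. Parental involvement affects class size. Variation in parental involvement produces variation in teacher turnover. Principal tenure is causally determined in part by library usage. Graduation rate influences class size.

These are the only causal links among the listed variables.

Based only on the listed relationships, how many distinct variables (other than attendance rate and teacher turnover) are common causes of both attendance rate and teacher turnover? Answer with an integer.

2

The common causes are: library usage (to attendance rate via library usage → free-lunch eligibility → attendance rate; to teacher turnover via library usage → class size → teacher turnover); test scores (to attendance rate via test scores → free-lunch eligibility → attendance rate; to teacher turnover via test scores → class size → teacher turnover).
Every other variable lacks a causal path to at least one of attendance rate and teacher turnover.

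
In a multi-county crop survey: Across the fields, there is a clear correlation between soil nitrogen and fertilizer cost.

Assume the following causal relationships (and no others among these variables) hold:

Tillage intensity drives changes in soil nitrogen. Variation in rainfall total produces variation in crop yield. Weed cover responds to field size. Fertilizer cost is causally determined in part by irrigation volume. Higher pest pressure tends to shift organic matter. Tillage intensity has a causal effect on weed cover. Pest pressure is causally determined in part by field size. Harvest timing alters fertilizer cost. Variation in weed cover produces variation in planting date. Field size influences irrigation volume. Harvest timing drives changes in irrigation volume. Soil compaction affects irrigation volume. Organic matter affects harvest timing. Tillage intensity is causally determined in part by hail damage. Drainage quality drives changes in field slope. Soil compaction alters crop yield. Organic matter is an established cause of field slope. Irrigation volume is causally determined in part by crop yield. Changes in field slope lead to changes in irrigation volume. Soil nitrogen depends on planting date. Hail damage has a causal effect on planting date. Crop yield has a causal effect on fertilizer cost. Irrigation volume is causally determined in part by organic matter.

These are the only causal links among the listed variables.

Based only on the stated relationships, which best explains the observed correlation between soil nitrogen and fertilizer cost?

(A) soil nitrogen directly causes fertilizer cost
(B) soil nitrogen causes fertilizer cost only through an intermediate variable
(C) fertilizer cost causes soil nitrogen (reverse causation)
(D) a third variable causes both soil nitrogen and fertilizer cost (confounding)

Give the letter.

D

Field size causes soil nitrogen (field size → weed cover → planting date → soil nitrogen) and fertilizer cost (field size → irrigation volume → fertilizer cost) — a common cause creating the correlation.
There is no stated path from soil nitrogen to fertilizer cost or from fertilizer cost to soil nitrogen, so neither direct nor reverse causation applies.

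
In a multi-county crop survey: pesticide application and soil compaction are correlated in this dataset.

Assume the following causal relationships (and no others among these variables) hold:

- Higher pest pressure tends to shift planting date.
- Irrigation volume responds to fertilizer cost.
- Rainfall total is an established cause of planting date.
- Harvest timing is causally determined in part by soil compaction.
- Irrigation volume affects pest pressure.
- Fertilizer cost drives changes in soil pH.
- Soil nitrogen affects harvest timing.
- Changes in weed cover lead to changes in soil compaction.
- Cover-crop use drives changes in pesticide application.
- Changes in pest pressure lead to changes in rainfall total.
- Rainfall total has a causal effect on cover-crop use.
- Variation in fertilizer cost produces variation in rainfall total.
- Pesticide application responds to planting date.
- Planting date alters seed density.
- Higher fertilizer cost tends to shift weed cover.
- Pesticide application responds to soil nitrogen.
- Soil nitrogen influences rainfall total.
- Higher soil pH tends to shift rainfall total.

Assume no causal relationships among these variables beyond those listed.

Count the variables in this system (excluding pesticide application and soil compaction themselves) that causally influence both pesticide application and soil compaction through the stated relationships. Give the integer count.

The common causes are: fertilizer cost (to pesticide application via fertilizer cost → rainfall total → cover-crop use → pesticide application; to soil compaction via fertilizer cost → weed cover → soil compaction).
Every other variable lacks a causal path to at least one of pesticide application and soil compaction.

1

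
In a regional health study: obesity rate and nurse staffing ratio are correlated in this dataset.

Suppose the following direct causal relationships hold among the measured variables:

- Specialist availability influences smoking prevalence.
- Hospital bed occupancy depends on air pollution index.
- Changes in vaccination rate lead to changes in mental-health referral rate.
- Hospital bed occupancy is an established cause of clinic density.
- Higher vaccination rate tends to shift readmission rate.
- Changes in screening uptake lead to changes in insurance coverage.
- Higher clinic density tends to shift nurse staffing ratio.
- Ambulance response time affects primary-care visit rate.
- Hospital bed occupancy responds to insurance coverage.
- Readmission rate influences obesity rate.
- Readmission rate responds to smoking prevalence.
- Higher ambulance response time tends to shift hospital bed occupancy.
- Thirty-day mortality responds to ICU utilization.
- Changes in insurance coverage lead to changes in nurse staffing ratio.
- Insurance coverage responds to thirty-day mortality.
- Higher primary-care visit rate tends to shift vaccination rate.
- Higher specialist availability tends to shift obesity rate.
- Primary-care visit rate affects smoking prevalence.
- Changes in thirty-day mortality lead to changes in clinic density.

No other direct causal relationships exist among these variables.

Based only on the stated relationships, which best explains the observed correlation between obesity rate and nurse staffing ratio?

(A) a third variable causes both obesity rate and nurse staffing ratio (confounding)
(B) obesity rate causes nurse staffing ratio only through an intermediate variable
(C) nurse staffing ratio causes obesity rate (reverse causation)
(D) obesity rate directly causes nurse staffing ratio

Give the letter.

A

Ambulance response time causes obesity rate (ambulance response time → primary-care visit rate → smoking prevalence → readmission rate → obesity rate) and nurse staffing ratio (ambulance response time → hospital bed occupancy → clinic density → nurse staffing ratio) — a common cause creating the correlation.
There is no stated path from obesity rate to nurse staffing ratio or from nurse staffing ratio to obesity rate, so neither direct nor reverse causation applies.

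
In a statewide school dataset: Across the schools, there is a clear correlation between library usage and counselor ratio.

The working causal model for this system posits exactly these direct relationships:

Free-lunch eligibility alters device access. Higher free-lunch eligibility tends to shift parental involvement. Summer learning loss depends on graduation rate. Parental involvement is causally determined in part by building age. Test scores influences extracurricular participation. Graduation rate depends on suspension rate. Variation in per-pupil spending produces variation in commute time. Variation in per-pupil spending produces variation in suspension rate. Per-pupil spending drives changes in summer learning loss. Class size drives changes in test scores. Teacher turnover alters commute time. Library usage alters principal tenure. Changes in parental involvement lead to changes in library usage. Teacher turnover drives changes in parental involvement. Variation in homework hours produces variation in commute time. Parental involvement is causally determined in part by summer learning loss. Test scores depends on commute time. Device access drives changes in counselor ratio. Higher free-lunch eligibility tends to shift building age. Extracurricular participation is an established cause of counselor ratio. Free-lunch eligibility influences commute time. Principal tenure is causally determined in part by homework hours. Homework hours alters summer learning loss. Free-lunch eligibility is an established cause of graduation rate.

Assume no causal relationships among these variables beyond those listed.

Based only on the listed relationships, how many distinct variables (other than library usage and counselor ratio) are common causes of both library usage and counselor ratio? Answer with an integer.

The common causes are: free-lunch eligibility (to library usage via free-lunch eligibility → parental involvement → library usage; to counselor ratio via free-lunch eligibility → device access → counselor ratio); homework hours (to library usage via homework hours → summer learning loss → parental involvement → library usage; to counselor ratio via homework hours → commute time → test scores → extracurricular participation → counselor ratio); per-pupil spending (to library usage via per-pupil spending → summer learning loss → parental involvement → library usage; to counselor ratio via per-pupil spending → commute time → test scores → extracurricular participation → counselor ratio); teacher turnover (to library usage via teacher turnover → parental involvement → library usage; to counselor ratio via teacher turnover → commute time → test scores → extracurricular participation → counselor ratio).
Every other variable lacks a causal path to at least one of library usage and counselor ratio.

4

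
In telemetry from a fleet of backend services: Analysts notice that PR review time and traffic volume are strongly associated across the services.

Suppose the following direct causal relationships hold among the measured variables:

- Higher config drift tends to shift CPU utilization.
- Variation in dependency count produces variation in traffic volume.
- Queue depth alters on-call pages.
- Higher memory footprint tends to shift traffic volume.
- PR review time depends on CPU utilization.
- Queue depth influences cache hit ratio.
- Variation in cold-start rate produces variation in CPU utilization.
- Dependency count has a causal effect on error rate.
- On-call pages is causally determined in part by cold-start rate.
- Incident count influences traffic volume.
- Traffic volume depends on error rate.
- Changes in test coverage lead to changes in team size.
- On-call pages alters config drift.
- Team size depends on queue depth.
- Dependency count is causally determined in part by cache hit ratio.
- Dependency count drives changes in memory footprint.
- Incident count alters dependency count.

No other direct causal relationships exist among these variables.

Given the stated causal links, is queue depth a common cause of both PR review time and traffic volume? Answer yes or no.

Queue depth has a causal path to PR review time (queue depth → on-call pages → config drift → CPU utilization → PR review time) and to traffic volume (queue depth → cache hit ratio → dependency count → traffic volume), so it is a common cause of both — a confounder.

yes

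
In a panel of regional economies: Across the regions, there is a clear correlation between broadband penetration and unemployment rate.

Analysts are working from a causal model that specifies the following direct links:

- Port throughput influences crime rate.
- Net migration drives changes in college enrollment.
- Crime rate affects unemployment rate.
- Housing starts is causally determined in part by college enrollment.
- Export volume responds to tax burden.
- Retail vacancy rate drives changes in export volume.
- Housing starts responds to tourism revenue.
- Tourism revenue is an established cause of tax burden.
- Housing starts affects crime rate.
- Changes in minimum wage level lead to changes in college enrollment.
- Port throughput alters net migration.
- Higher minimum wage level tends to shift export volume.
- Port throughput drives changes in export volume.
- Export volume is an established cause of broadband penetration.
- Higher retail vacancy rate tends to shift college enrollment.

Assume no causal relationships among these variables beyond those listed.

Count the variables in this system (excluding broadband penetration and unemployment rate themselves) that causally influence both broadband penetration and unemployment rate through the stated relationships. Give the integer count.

4

The common causes are: minimum wage level (to broadband penetration via minimum wage level → export volume → broadband penetration; to unemployment rate via minimum wage level → college enrollment → housing starts → crime rate → unemployment rate); port throughput (to broadband penetration via port throughput → export volume → broadband penetration; to unemployment rate via port throughput → crime rate → unemployment rate); retail vacancy rate (to broadband penetration via retail vacancy rate → export volume → broadband penetration; to unemployment rate via retail vacancy rate → college enrollment → housing starts → crime rate → unemployment rate); tourism revenue (to broadband penetration via tourism revenue → tax burden → export volume → broadband penetration; to unemployment rate via tourism revenue → housing starts → crime rate → unemployment rate).
Every other variable lacks a causal path to at least one of broadband penetration and unemployment rate.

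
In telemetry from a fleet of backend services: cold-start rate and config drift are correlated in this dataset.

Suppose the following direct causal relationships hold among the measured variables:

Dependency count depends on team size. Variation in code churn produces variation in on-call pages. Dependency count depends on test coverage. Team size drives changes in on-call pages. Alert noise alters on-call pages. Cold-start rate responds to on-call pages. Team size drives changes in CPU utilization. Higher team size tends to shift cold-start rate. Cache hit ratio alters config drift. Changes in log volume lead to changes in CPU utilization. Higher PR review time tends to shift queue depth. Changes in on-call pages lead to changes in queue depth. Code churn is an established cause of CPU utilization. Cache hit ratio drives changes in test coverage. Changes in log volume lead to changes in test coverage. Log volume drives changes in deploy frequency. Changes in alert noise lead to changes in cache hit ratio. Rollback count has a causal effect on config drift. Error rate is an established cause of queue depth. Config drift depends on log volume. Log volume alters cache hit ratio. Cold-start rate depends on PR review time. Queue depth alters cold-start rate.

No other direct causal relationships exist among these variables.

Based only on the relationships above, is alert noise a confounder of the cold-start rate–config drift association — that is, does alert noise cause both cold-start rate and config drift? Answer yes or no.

yes

Alert noise has a causal path to cold-start rate (alert noise → on-call pages → cold-start rate) and to config drift (alert noise → cache hit ratio → config drift), so it is a common cause of both — a confounder.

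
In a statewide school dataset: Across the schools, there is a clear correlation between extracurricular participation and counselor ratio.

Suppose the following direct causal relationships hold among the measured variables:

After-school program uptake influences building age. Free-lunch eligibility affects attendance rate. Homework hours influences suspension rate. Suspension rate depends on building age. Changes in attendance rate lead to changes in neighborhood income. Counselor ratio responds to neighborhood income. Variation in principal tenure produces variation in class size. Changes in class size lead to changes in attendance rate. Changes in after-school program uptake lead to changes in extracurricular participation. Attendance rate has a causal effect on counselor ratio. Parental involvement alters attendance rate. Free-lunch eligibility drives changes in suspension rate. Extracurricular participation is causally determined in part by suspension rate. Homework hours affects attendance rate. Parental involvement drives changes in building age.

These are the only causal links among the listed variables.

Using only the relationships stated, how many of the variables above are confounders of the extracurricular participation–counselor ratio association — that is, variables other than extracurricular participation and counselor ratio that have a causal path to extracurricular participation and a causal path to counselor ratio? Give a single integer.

3

The common causes are: free-lunch eligibility (to extracurricular participation via free-lunch eligibility → suspension rate → extracurricular participation; to counselor ratio via free-lunch eligibility → attendance rate → counselor ratio); homework hours (to extracurricular participation via homework hours → suspension rate → extracurricular participation; to counselor ratio via homework hours → attendance rate → counselor ratio); parental involvement (to extracurricular participation via parental involvement → building age → suspension rate → extracurricular participation; to counselor ratio via parental involvement → attendance rate → counselor ratio).
Every other variable lacks a causal path to at least one of extracurricular participation and counselor ratio.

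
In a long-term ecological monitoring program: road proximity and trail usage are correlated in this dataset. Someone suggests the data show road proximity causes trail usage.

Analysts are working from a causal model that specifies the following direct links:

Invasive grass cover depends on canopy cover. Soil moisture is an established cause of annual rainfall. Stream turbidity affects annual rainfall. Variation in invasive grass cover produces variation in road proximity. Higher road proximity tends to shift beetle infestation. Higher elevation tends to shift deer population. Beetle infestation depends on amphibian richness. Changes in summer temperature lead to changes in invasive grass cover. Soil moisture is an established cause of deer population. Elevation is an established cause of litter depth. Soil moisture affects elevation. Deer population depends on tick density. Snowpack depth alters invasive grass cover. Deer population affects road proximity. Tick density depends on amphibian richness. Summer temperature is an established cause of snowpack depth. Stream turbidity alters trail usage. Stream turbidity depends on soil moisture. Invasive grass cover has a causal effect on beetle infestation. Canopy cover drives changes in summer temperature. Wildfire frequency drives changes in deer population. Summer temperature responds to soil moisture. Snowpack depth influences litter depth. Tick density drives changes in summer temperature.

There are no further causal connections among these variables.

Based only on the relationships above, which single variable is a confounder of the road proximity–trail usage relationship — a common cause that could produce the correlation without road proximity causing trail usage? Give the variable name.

Soil moisture has a causal path to road proximity (soil moisture → deer population → road proximity) and a separate causal path to trail usage (soil moisture → stream turbidity → trail usage), so it is a common cause of both.
No stated relationship gives road proximity a causal route to trail usage, so the correlation is explained by the shared upstream cause rather than a direct effect.

soil moisture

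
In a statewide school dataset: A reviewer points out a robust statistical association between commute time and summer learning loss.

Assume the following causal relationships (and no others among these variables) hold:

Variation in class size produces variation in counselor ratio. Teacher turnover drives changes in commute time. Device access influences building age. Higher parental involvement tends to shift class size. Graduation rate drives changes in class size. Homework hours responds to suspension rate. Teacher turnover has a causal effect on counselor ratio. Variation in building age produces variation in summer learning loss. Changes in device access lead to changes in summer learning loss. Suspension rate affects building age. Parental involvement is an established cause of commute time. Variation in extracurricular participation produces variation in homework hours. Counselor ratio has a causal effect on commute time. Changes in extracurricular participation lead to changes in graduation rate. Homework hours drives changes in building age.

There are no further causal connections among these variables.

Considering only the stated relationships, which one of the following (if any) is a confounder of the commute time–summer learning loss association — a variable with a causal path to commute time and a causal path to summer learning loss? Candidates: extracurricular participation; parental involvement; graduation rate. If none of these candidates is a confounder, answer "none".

extracurricular participation

Extracurricular participation causes commute time (extracurricular participation → graduation rate → class size → counselor ratio → commute time) and also causes summer learning loss (extracurricular participation → homework hours → building age → summer learning loss); it is a common cause of both.
Each of the other candidates lacks a causal path to at least one of commute time and summer learning loss, so they do not confound the relationship.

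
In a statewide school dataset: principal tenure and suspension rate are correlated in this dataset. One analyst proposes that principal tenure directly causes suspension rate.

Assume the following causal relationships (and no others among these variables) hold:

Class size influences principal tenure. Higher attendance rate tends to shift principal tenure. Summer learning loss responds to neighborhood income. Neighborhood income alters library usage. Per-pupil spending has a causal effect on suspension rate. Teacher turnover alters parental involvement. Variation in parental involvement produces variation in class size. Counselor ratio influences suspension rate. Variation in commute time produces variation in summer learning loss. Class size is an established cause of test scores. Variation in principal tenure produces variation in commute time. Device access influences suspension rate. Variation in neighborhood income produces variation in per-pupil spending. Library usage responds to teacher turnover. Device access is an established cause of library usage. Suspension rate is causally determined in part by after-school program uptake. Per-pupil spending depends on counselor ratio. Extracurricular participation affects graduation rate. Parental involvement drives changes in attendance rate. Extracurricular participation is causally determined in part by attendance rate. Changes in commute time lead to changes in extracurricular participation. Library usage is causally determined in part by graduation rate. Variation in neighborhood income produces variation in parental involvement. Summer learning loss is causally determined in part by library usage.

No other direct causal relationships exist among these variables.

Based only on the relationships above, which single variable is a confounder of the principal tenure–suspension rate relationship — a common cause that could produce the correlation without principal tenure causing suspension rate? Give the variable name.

Neighborhood income has a causal path to principal tenure (neighborhood income → parental involvement → class size → principal tenure) and a separate causal path to suspension rate (neighborhood income → per-pupil spending → suspension rate), so it is a common cause of both.
No stated relationship gives principal tenure a causal route to suspension rate, so the correlation is explained by the shared upstream cause rather than a direct effect.

neighborhood income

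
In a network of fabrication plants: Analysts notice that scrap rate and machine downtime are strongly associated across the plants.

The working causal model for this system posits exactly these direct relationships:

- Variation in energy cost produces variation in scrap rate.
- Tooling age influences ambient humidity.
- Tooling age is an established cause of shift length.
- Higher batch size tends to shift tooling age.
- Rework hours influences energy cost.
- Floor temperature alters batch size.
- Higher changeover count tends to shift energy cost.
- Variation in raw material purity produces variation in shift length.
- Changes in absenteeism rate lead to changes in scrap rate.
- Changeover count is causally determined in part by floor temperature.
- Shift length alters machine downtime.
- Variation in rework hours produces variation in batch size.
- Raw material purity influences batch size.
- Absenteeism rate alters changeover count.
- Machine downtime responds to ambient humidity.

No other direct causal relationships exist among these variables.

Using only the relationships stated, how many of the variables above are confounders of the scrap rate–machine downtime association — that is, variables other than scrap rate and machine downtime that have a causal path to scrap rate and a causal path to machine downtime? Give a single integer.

2

The common causes are: floor temperature (to scrap rate via floor temperature → changeover count → energy cost → scrap rate; to machine downtime via floor temperature → batch size → tooling age → ambient humidity → machine downtime); rework hours (to scrap rate via rework hours → energy cost → scrap rate; to machine downtime via rework hours → batch size → tooling age → ambient humidity → machine downtime).
Every other variable lacks a causal path to at least one of scrap rate and machine downtime.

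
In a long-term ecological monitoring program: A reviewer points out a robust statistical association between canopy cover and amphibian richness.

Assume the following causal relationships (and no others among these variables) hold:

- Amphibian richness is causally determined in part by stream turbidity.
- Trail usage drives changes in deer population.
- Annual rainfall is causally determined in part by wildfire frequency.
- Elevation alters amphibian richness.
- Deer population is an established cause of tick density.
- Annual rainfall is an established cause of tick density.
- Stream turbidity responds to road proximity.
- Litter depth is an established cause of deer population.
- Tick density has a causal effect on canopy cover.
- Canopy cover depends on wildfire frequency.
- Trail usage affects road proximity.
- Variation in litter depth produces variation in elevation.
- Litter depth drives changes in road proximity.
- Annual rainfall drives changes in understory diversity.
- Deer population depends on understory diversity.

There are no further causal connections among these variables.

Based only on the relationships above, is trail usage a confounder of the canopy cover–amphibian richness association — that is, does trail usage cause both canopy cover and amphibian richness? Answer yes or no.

yes

Trail usage has a causal path to canopy cover (trail usage → deer population → tick density → canopy cover) and to amphibian richness (trail usage → road proximity → stream turbidity → amphibian richness), so it is a common cause of both — a confounder.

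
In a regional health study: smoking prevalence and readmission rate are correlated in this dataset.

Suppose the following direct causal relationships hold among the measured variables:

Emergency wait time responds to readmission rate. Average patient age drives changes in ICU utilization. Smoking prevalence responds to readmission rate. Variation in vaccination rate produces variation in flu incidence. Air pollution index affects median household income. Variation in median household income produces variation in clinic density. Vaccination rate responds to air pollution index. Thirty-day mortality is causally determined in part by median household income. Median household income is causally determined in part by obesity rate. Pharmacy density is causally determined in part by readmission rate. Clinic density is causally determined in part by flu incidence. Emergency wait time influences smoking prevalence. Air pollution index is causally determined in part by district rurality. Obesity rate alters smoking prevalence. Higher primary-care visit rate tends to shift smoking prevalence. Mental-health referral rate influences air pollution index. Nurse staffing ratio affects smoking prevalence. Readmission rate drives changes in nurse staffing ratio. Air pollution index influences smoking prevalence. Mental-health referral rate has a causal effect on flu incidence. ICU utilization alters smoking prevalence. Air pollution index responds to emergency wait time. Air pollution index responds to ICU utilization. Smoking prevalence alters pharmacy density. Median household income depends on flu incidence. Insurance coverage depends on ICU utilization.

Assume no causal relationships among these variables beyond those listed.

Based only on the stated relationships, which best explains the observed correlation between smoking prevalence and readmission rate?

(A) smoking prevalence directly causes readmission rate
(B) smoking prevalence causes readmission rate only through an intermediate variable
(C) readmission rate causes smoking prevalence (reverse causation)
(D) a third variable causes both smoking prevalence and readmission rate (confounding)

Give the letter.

The stated link runs readmission rate → smoking prevalence; smoking prevalence has no causal path to readmission rate. No variable causes both, so confounding is ruled out. The correlation reflects reverse causation.

C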